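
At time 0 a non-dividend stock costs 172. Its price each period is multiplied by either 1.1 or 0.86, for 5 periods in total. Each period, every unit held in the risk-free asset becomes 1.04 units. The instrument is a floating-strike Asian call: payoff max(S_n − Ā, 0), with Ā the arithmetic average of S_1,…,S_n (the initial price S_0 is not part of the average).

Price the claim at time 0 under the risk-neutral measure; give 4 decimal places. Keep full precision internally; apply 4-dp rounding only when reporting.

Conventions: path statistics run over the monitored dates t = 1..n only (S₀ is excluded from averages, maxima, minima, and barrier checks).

price = 15.9837

Set p* = 0.7500 (from d < R < u); the path-dependent value is the discounted p*-expectation over all price paths.
Enumerate all 2^5 = 32 price paths (U = up ×1.1, D = down ×0.86); each path with k up-moves has probability p*^k·(1−p*)^(5−k).
DDDDD: Ā=111.9063, payoff=0.0000, prob=0.000977
UDDDD: Ā=143.1360, payoff=0.0000, prob=0.002930
DUDDD: Ā=134.8800, payoff=0.0000, prob=0.002930
UUDDD: Ā=172.5209, payoff=0.0000, prob=0.008789
DDUDD: Ā=127.7799, payoff=0.0000, prob=0.002930
UDUDD: Ā=163.4393, payoff=0.0000, prob=0.008789
DUUDD: Ā=155.1833, payoff=0.0000, prob=0.008789
UUUDD: Ā=198.4903, payoff=0.0000, prob=0.026367
DDDUD: Ā=121.6737, payoff=0.0000, prob=0.002930
UDDUD: Ā=155.6292, payoff=0.0000, prob=0.008789
DUDUD: Ā=147.3732, payoff=0.0000, prob=0.008789
UUDUD: Ā=188.5006, payoff=0.0000, prob=0.026367
DDUUD: Ā=140.2730, payoff=0.0000, prob=0.008789
UDUUD: Ā=179.4190, payoff=0.0000, prob=0.026367
DUUUD: Ā=171.1630, payoff=0.0000, prob=0.026367
UUUUD: Ā=218.9294, payoff=0.0000, prob=0.079102
DDDDU: Ā=116.4224, payoff=0.0000, prob=0.002930
UDDDU: Ā=148.9124, payoff=0.0000, prob=0.008789
DUDDU: Ā=140.6564, payoff=0.0000, prob=0.008789
UUDDU: Ā=179.9094, payoff=0.0000, prob=0.026367
DDUDU: Ā=133.5563, payoff=0.0000, prob=0.008789
UDUDU: Ā=170.8278, payoff=0.0000, prob=0.026367
DUUDU: Ā=162.5718, payoff=6.7463, prob=0.026367
UUUDU: Ā=207.9406, payoff=8.6290, prob=0.079102
DDDUU: Ā=127.4501, payoff=4.9259, prob=0.008789
UDDUU: Ā=163.0176, payoff=6.3005, prob=0.026367
DUDUU: Ā=154.7616, payoff=14.5565, prob=0.026367
UUDUU: Ā=197.9509, payoff=18.6188, prob=0.079102
DDUUU: Ā=147.6614, payoff=21.6567, prob=0.026367
UDUUU: Ā=188.8693, payoff=27.7004, prob=0.079102
DUUUU: Ā=180.6133, payoff=35.9564, prob=0.079102
UUUUU: Ā=231.0170, payoff=45.9907, prob=0.237305
Price = Σ prob·payoff / R^5 = 19.446656 / 1.216653 = 15.9837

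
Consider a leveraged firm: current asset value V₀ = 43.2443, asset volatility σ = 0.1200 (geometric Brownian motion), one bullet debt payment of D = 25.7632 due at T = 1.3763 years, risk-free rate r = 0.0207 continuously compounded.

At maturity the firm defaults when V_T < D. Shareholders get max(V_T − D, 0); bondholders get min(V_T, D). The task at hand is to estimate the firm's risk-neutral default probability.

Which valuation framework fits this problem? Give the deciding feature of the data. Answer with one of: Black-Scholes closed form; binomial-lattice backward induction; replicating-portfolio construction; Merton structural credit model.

framework: Merton structural credit model

Key observation: a levered firm with one bullet debt due at 1.3763 years is the canonical structural-credit setup: equity is a call on the firm's assets struck at the face value.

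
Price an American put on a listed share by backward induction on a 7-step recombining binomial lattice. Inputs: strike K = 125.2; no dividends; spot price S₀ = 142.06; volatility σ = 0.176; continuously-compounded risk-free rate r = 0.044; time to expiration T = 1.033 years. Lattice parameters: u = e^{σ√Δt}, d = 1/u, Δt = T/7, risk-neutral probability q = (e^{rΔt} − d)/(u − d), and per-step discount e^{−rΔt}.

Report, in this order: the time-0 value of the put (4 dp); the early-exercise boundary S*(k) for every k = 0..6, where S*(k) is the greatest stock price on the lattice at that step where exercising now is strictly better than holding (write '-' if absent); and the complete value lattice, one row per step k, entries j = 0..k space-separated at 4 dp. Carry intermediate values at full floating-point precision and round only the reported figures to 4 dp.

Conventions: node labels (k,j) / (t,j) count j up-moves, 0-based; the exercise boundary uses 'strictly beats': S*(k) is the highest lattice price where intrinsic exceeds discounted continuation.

Δt=0.14757, u=1.06995, d=0.93462, q=0.53124, disc=e^(-rΔt)=0.99353
k=7 terminal: V=max(K-S,0) → 36.7023 23.8888 9.2200 0.0000 0.0000 0.0000 0.0000 0.0000
k=6: j=0 S=94.6880 intr=30.5120 cont=29.7017 V=30.5120[EX]; j=1 S=108.3978 intr=16.8022 cont=15.9919 V=16.8022[EX]; j=2 S=124.0927 intr=1.1073 cont=4.2940 V=4.2940[hold]; j=3 S=142.0600 intr=0.0000 cont=0.0000 V=0.0000[hold]; j=4 S=162.6288 intr=0.0000 cont=0.0000 V=0.0000[hold]; j=5 S=186.1758 intr=0.0000 cont=0.0000 V=0.0000[hold]; j=6 S=213.1321 intr=0.0000 cont=0.0000 V=0.0000[hold]  S*(6)=108.3978
k=5: j=0 S=101.3112 intr=23.8888 cont=23.0785 V=23.8888[EX]; j=1 S=115.9800 intr=9.2200 cont=10.0916 V=10.0916[hold]; j=2 S=132.7728 intr=0.0000 cont=1.9998 V=1.9998[hold]; j=3 S=151.9969 intr=0.0000 cont=0.0000 V=0.0000[hold]; j=4 S=174.0044 intr=0.0000 cont=0.0000 V=0.0000[hold]; j=5 S=199.1985 intr=0.0000 cont=0.0000 V=0.0000[hold]  S*(5)=101.3112
k=4: j=0 S=108.3978 intr=16.8022 cont=16.4519 V=16.8022[EX]; j=1 S=124.0927 intr=1.1073 cont=5.7554 V=5.7554[hold]; j=2 S=142.0600 intr=0.0000 cont=0.9314 V=0.9314[hold]; j=3 S=162.6288 intr=0.0000 cont=0.0000 V=0.0000[hold]; j=4 S=186.1758 intr=0.0000 cont=0.0000 V=0.0000[hold]  S*(4)=108.3978
k=3: j=0 S=115.9800 intr=9.2200 cont=10.8629 V=10.8629[hold]; j=1 S=132.7728 intr=0.0000 cont=3.1720 V=3.1720[hold]; j=2 S=151.9969 intr=0.0000 cont=0.4338 V=0.4338[hold]; j=3 S=174.0044 intr=0.0000 cont=0.0000 V=0.0000[hold]  S*(3)=-
k=2: j=0 S=124.0927 intr=1.1073 cont=6.7333 V=6.7333[hold]; j=1 S=142.0600 intr=0.0000 cont=1.7062 V=1.7062[hold]; j=2 S=162.6288 intr=0.0000 cont=0.2020 V=0.2020[hold]  S*(2)=-
k=1: j=0 S=132.7728 intr=0.0000 cont=4.0364 V=4.0364[hold]; j=1 S=151.9969 intr=0.0000 cont=0.9012 V=0.9012[hold]  S*(1)=-
k=0: j=0 S=142.0600 intr=0.0000 cont=2.3555 V=2.3555[hold]  S*(0)=-

price = 2.3555
boundary = - - - - 108.3978 101.3112 108.3978
tree:
2.3555
4.0364 0.9012
6.7333 1.7062 0.2020
10.8629 3.1720 0.4338 0.0000
16.8022 5.7554 0.9314 0.0000 0.0000
23.8888 10.0916 1.9998 0.0000 0.0000 0.0000
30.5120 16.8022 4.2940 0.0000 0.0000 0.0000 0.0000
36.7023 23.8888 9.2200 0.0000 0.0000 0.0000 0.0000 0.0000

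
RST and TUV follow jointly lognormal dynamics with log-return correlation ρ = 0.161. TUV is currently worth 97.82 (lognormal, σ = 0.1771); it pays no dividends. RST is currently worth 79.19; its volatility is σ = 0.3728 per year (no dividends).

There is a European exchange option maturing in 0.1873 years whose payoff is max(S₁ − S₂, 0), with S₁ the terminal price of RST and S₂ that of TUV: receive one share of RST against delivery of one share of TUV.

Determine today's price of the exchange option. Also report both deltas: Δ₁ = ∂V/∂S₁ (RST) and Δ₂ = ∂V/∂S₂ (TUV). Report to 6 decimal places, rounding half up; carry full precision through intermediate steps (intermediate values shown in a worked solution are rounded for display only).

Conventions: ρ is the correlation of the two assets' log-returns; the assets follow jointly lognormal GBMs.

σ_eff = √(σ₁² + σ₂² − 2ρσ₁σ₂) = √(0.3728² + 0.1771² − 2·0.161·0.3728·0.1771) = 0.386115
d₁ = (ln(S₁/S₂) + (q₂ − q₁ + σ_eff²/2)T) / (σ_eff√T) = (ln(79.19/97.82) + (0.0 − 0.0 + 0.074542)·0.1873) / 0.167104 = -1.180808
d₂ = d₁ − σ_eff√T = -1.180808 − 0.167104 = -1.347912
N(d₁) = 0.118839,  N(d₂) = 0.088843
V = S₁·e^{−q₁T}·N(d₁) − S₂·e^{−q₂T}·N(d₂) = 9.410899 − 8.690662 = 0.720237
Key observation: the rate r is irrelevant here: denominating values in TUV turns the exchange into a ratio option on S₁/S₂, and discounting at r drops out.
Δ₁ = e^{−q₁T}·N(d₁) = 0.118839;  Δ₂ = −e^{−q₂T}·N(d₂) = -0.088843

exchange price = 0.720237
Δ1 = 0.118839
Δ2 = -0.088843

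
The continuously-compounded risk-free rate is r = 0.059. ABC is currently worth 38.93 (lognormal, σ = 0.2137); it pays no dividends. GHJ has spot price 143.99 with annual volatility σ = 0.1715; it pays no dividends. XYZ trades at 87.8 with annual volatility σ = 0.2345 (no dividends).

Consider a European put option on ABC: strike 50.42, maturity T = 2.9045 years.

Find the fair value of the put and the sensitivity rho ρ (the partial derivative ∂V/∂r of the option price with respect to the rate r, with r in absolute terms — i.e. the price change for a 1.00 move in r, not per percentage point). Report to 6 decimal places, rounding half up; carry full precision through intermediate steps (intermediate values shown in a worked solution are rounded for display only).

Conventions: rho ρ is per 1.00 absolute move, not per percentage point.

σ√T = 0.2137·√2.9045 = 0.364200
d₁ = (ln(S/K) + (r+σ²/2)T) / (σ√T) = (ln(38.93/50.42) + (0.059+0.2137²/2)·2.9045) / 0.364200 = (-0.258623 + 0.237686) / 0.364200 = -0.057486
d₂ = d₁ − σ√T = -0.057486 − 0.364200 = -0.421686
e^{−rT} = 0.842514
N(−d₁) = 0.522921,  N(−d₂) = 0.663373
Put price V = K·e^{−rT}·N(−d₂) − S·N(−d₁) = 28.179773 − 20.357311 = 7.822462
ρ = −K·T·e^{−rT}·N(−d₂) = -81.848150

price = 7.822462
ρ = -81.848150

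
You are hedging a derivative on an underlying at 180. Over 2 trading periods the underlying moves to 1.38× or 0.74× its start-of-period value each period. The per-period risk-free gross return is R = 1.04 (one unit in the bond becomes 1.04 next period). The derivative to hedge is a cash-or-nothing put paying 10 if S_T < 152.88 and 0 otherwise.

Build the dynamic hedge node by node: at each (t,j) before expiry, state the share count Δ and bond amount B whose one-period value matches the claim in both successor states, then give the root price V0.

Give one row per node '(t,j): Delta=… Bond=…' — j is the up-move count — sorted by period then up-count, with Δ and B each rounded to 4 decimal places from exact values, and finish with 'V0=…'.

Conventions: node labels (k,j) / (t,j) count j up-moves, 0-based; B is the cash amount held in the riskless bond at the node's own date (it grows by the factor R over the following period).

Arbitrage-free pricing uses the up-move probability p* = (R−d)/(u−d) = 0.4688, discounting each step at R = 1.04.
Terminal payoffs: V(2,0)=10.0000, V(2,1)=0.0000, V(2,2)=0.0000
Node (1,0) S=133.2000: V=(p*·0.0000+(1−p*)·10.0000)/1.04=5.1082; Δ=(0.0000−10.0000)/(183.8160−98.5680)=-0.1173; B=V−Δ·S=20.7332
Node (1,1) S=248.4000: V=(p*·0.0000+(1−p*)·0.0000)/1.04=0.0000; Δ=(0.0000−0.0000)/(342.7920−183.8160)=0.0000; B=V−Δ·S=0.0000
Node (0,0) S=180.0000: V=(p*·0.0000+(1−p*)·5.1082)/1.04=2.6093; Δ=(0.0000−5.1082)/(248.4000−133.2000)=-0.0443; B=V−Δ·S=10.5909
As a check, the time-0 holding Δ(0,0)·S0 + B(0,0) comes to 2.6093 — exactly V0.

(0,0): Delta=-0.0443 Bond=10.5909
(1,0): Delta=-0.1173 Bond=20.7332
(1,1): Delta=0.0000 Bond=0.0000
V0=2.6093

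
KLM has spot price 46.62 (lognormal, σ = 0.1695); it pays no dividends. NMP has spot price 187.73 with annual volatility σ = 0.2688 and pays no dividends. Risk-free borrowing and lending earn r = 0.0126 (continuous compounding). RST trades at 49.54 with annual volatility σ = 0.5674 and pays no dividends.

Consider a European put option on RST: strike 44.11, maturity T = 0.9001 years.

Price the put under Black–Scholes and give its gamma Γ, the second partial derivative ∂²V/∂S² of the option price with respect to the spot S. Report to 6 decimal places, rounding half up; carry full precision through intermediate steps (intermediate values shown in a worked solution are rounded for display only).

σ√T = 0.5674·√0.9001 = 0.538313
d₁ = (ln(S/K) + (r+σ²/2)T) / (σ√T) = (ln(49.54/44.11) + (0.0126+0.5674²/2)·0.9001) / 0.538313 = (0.116094 + 0.156232) / 0.538313 = 0.505887
d₂ = d₁ − σ√T = 0.505887 − 0.538313 = -0.032426
e^{−rT} = 0.988723
N(−d₁) = 0.306468,  N(−d₂) = 0.512934
Put price V = K·e^{−rT}·N(−d₂) − S·N(−d₁) = 22.370354 − 15.182422 = 7.187932
φ(d₁) = (1/√(2π))·e^{−d₁²/2} = 0.351024
Γ = φ(d₁) / (S·σ·√T) = 0.013163

price = 7.187932
Γ = 0.013163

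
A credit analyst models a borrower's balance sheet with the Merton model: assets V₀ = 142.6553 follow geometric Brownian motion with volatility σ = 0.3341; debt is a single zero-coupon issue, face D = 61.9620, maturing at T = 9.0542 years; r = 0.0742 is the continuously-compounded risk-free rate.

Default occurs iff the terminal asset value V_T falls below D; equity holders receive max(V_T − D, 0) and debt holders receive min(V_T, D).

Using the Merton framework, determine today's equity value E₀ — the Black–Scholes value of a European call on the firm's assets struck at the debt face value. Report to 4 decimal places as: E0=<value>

E0=112.8231

With assets at 142.6553 and a single debt payment of 61.9620 at 9.0542 years:
d₁ = [ln(V₀/D) + (r + σ²/2)T] / (σ√T)
   = [ln(142.6553/61.9620) + (0.0742 + 0.5·0.3341²)·9.0542] / (0.3341·√9.0542)
   = [0.833910 + 1.177149] / 1.005314 = 2.000430
d₂ = d₁ − σ√T = 2.000430 − 1.005314 = 0.995116
N(d₁) = 0.977273,  N(d₂) = 0.840160,  e^(−rT) = 0.510777
E₀ = V₀·N(d₁) − D·e^(−rT)·N(d₂)
   = 142.6553·0.977273 − 61.9620·0.510777·0.840160 = 112.823137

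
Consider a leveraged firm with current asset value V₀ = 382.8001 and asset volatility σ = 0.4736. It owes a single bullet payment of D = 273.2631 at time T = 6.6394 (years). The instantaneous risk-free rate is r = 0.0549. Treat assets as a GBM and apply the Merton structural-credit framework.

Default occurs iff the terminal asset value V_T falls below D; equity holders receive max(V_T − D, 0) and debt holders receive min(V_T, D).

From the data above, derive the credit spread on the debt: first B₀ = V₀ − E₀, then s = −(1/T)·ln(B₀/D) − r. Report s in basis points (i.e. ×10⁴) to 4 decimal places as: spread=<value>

spread=486.5893

Work the structural quantities from V₀ = 382.8001 against face 273.2631:
d₁ = [ln(V₀/D) + (r + σ²/2)T] / (σ√T)
   = [ln(382.8001/273.2631) + (0.0549 + 0.5·0.4736²)·6.6394] / (0.4736·√6.6394)
   = [0.337078 + 1.109102] / 1.220327 = 1.185076
d₂ = d₁ − σ√T = 1.185076 − 1.220327 = -0.035251
N(d₁) = 0.882006,  N(d₂) = 0.485940,  e^(−rT) = 0.694542
E₀ = V₀·N(d₁) − D·e^(−rT)·N(d₂)
   = 382.8001·0.882006 − 273.2631·0.694542·0.485940 = 245.404289
B₀ = V₀ − E₀ = 382.8001 − 245.404289 = 137.395811
spread = −(1/T)·ln(B₀/D) − r = −(1/6.6394)·ln(137.395811/273.2631) − 0.0549 = 0.04865893
in basis points: 0.04865893 × 10⁴ = 486.5893 bp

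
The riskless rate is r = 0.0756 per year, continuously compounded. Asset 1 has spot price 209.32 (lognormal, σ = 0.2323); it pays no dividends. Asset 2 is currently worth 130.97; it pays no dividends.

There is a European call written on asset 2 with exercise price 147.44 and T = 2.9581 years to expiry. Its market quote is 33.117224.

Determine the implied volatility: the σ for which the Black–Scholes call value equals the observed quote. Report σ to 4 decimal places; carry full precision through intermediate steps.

sigma = 0.3091

At σ = 0.3091 the Black–Scholes value reproduces the quote:
σ√T = 0.3091·√2.9581 = 0.531625
d₁ = (ln(S/K) + (r+σ²/2)T) / (σ√T) = (ln(130.97/147.44) + (0.0756+0.3091²/2)·2.9581) / 0.531625 = (-0.118453 + 0.364945) / 0.531625 = 0.463657
d₂ = d₁ − σ√T = 0.463657 − 0.531625 = -0.067968
e^{−rT} = 0.799609
N(d₁) = 0.678553,  N(d₂) = 0.472906
V = S·N(d₁) − K·e^{−rT}·N(d₂) = 88.870141 − 55.752917 = 33.117224 (the observed quote) — the price is monotone increasing in volatility, hence this σ is the only solution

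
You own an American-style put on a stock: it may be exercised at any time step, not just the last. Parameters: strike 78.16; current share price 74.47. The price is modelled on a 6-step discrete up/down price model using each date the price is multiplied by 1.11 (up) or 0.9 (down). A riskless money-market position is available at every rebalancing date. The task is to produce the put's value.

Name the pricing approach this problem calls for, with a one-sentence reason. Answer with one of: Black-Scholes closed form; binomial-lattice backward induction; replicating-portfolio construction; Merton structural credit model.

Key observation: early exercise of the strike-78.16 put must be checked at each of the 6 dates (spot 74.47), which forces a node-by-node comparison of intrinsic and continuation value backward from expiry.

framework: binomial-lattice backward induction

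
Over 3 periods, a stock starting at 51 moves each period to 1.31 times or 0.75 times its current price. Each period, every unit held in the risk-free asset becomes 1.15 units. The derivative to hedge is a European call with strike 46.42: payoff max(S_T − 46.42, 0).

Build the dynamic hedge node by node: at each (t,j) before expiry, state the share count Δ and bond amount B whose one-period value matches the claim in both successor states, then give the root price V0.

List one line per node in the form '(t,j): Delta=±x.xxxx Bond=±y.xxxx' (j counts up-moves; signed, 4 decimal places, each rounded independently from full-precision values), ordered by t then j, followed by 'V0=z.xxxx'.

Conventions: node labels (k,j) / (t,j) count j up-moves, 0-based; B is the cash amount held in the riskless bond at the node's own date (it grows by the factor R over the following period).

(0,0): Delta=0.8698 Bond=-22.4809
(1,0): Delta=0.5573 Bond=-13.9034
(1,1): Delta=0.9413 Bond=-30.6329
(2,0): Delta=0.0000 Bond=0.0000
(2,1): Delta=0.6850 Bond=-22.3845
(2,2): Delta=1.0000 Bond=-40.3652
V0=21.8767

No-arbitrage ⇒ martingale measure with p* = (R−d)/(u−d) = 0.7143.
Payoffs at expiry: V(3,0)=0.0000, V(3,1)=0.0000, V(3,2)=19.2208, V(3,3)=68.2326
Node (2,0) S=28.6875: V=(p*·0.0000+(1−p*)·0.0000)/1.15=0.0000; Δ=(0.0000−0.0000)/(37.5806−21.5156)=0.0000; B=V−Δ·S=0.0000
Node (2,1) S=50.1075: V=(p*·19.2208+(1−p*)·0.0000)/1.15=11.9384; Δ=(19.2208−0.0000)/(65.6408−37.5806)=0.6850; B=V−Δ·S=-22.3845
Node (2,2) S=87.5211: V=(p*·68.2326+(1−p*)·19.2208)/1.15=47.1559; Δ=(68.2326−19.2208)/(114.6526−65.6408)=1.0000; B=V−Δ·S=-40.3652
Node (1,0) S=38.2500: V=(p*·11.9384+(1−p*)·0.0000)/1.15=7.4152; Δ=(11.9384−0.0000)/(50.1075−28.6875)=0.5573; B=V−Δ·S=-13.9034
Node (1,1) S=66.8100: V=(p*·47.1559+(1−p*)·11.9384)/1.15=32.2554; Δ=(47.1559−11.9384)/(87.5211−50.1075)=0.9413; B=V−Δ·S=-30.6329
Node (0,0) S=51.0000: V=(p*·32.2554+(1−p*)·7.4152)/1.15=21.8767; Δ=(32.2554−7.4152)/(66.8100−38.2500)=0.8698; B=V−Δ·S=-22.4809
Check: Δ(0,0)·S0 + B(0,0) = 21.8767 = V0.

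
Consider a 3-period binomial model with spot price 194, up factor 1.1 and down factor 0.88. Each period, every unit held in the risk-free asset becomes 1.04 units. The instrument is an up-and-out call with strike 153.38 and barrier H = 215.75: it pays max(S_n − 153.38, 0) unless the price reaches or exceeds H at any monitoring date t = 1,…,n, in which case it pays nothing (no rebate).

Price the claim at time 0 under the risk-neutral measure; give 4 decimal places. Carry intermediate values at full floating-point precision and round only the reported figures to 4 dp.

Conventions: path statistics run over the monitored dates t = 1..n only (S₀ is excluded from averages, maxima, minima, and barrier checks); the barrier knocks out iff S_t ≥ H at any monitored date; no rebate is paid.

price = 15.3560

With p* = (R−d)/(u−d) = 0.7273, sum probability × payoff across the paths and divide by R^3.
Enumerate all 2^3 = 8 price paths (U = up ×1.1, D = down ×0.88); each path with k up-moves has probability p*^k·(1−p*)^(3−k).
DDD: M=170.7200, payoff=0.0000, prob=0.020285
UDD: M=213.4000, payoff=11.8770, prob=0.054095
DUD: M=187.7920, payoff=11.8770, prob=0.054095
UUD: M=234.7400, payoff=0.0000, prob=0.144252
DDU: M=170.7200, payoff=11.8770, prob=0.054095
UDU: M=213.4000, payoff=53.1912, prob=0.144252
DUU: M=206.5712, payoff=53.1912, prob=0.144252
UUU: M=258.2140, payoff=0.0000, prob=0.384673
Price = Σ prob·payoff / R^3 = 17.273362 / 1.124864 = 15.3560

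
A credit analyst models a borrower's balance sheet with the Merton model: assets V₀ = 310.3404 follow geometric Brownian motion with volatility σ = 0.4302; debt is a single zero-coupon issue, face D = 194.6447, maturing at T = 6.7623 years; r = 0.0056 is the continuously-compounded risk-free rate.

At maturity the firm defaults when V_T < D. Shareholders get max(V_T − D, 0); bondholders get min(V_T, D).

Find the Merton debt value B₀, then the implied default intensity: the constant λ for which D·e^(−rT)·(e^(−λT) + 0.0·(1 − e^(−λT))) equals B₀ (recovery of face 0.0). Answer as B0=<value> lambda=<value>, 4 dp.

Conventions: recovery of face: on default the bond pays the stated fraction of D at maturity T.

Equity is a call on the firm's assets struck at D = 194.6447:
d₁ = [ln(V₀/D) + (r + σ²/2)T] / (σ√T)
   = [ln(310.3404/194.6447) + (0.0056 + 0.5·0.4302²)·6.7623] / (0.4302·√6.7623)
   = [0.466494 + 0.663625] / 1.118710 = 1.010198
d₂ = d₁ − σ√T = 1.010198 − 1.118710 = -0.108512
N(d₁) = 0.843800,  N(d₂) = 0.456795,  e^(−rT) = 0.962839
E₀ = V₀·N(d₁) − D·e^(−rT)·N(d₂)
   = 310.3404·0.843800 − 194.6447·0.962839·0.456795 = 176.256566
B₀ = V₀ − E₀ = 310.3404 − 176.256566 = 134.083834
e^(−λT) = (B₀·e^(rT)/D − 0)/(1 − 0) = (134.0838·1.038595/194.6447 − 0)/1 = 0.71545113
λ = −ln(0.71545113)/6.7623 = 0.049516

B0=134.0838 lambda=0.0495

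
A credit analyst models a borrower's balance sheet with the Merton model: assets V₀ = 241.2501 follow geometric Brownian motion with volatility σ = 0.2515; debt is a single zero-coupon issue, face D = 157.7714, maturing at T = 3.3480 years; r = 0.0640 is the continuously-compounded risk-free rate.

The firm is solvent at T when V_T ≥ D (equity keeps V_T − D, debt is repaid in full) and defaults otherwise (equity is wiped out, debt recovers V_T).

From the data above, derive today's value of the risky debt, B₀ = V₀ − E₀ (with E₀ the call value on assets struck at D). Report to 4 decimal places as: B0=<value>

B0=124.3646

With assets at 241.2501 and a single debt payment of 157.7714 at 3.3480 years:
d₁ = [ln(V₀/D) + (r + σ²/2)T] / (σ√T)
   = [ln(241.2501/157.7714) + (0.0640 + 0.5·0.2515²)·3.3480] / (0.2515·√3.3480)
   = [0.424687 + 0.320156] / 0.460183 = 1.618580
d₂ = d₁ − σ√T = 1.618580 − 0.460183 = 1.158397
N(d₁) = 0.947231,  N(d₂) = 0.876649,  e^(−rT) = 0.807129
E₀ = V₀·N(d₁) − D·e^(−rT)·N(d₂)
   = 241.2501·0.947231 − 157.7714·0.807129·0.876649 = 116.885523
B₀ = V₀ − E₀ = 241.2501 − 116.885523 = 124.364577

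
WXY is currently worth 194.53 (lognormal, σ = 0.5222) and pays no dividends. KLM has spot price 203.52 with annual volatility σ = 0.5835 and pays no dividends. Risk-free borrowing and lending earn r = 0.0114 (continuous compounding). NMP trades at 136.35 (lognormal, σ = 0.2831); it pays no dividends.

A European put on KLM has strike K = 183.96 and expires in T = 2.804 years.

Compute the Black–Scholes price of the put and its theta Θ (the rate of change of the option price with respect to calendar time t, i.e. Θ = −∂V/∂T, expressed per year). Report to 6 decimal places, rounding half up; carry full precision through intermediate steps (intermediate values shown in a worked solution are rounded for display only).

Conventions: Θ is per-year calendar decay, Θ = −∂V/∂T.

σ√T = 0.5835·√2.804 = 0.977079
d₁ = (ln(S/K) + (r+σ²/2)T) / (σ√T) = (ln(203.52/183.96) + (0.0114+0.5835²/2)·2.804) / 0.977079 = (0.101046 + 0.509308) / 0.977079 = 0.624671
d₂ = d₁ − σ√T = 0.624671 − 0.977079 = -0.352408
e^{−rT} = 0.968540
N(−d₁) = 0.266093,  N(−d₂) = 0.637734
Put price V = K·e^{−rT}·N(−d₂) − S·N(−d₁) = 113.626695 − 54.155319 = 59.471376
φ(d₁) = (1/√(2π))·e^{−d₁²/2} = 0.328228
Θ = −S·φ(d₁)·σ/(2√T) + r·K·e^{−rT}·N(−d₂) = −11.638715 + 1.295344 = -10.343371

price = 59.471376
Θ = -10.343371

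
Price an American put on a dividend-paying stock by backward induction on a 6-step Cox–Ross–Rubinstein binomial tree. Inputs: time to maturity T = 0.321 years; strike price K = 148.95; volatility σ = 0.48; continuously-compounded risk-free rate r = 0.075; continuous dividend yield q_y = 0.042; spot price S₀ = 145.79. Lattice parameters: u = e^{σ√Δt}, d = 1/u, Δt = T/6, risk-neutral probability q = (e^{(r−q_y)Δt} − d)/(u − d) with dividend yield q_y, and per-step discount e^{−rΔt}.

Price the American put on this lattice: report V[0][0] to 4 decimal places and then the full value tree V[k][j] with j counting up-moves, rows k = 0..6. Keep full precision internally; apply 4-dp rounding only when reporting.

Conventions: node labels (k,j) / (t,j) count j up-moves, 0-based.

price = 16.5771
tree:
16.5771
23.9388 8.7476
33.3553 13.9467 3.1933
44.4597 21.6152 5.7632 0.4385
55.4399 32.1902 10.3497 0.8469 0.0000
65.2662 44.4597 18.4801 1.6359 0.0000 0.0000
74.0599 55.4399 32.1902 3.1600 0.0000 0.0000 0.0000

Δt=0.05350, u=1.11742, d=0.89492, q=0.48021, disc=e^(-rΔt)=0.99600
k=6 terminal: V=max(K-S,0) → 74.0599 55.4399 32.1902 3.1600 0.0000 0.0000 0.0000
k=5: j=0 S=83.6838 intr=65.2662 cont=64.8575 V=65.2662[EX]; j=1 S=104.4903 intr=44.4597 cont=44.0978 V=44.4597[EX]; j=2 S=130.4699 intr=18.4801 cont=18.1764 V=18.4801[EX]; j=3 S=162.9090 intr=0.0000 cont=1.6359 V=1.6359[hold]; j=4 S=203.4134 intr=0.0000 cont=0.0000 V=0.0000[hold]; j=5 S=253.9885 intr=0.0000 cont=0.0000 V=0.0000[hold]
k=4: j=0 S=93.5101 intr=55.4399 cont=55.0533 V=55.4399[EX]; j=1 S=116.7598 intr=32.1902 cont=31.8558 V=32.1902[EX]; j=2 S=145.7900 intr=3.1600 cont=10.3497 V=10.3497[hold]; j=3 S=182.0381 intr=0.0000 cont=0.8469 V=0.8469[hold]; j=4 S=227.2986 intr=0.0000 cont=0.0000 V=0.0000[hold]
k=3: j=0 S=104.4903 intr=44.4597 cont=44.0978 V=44.4597[EX]; j=1 S=130.4699 intr=18.4801 cont=21.6152 V=21.6152[hold]; j=2 S=162.9090 intr=0.0000 cont=5.7632 V=5.7632[hold]; j=3 S=203.4134 intr=0.0000 cont=0.4385 V=0.4385[hold]
k=2: j=0 S=116.7598 intr=32.1902 cont=33.3553 V=33.3553[hold]; j=1 S=145.7900 intr=3.1600 cont=13.9467 V=13.9467[hold]; j=2 S=182.0381 intr=0.0000 cont=3.1933 V=3.1933[hold]
k=1: j=0 S=130.4699 intr=18.4801 cont=23.9388 V=23.9388[hold]; j=1 S=162.9090 intr=0.0000 cont=8.7476 V=8.7476[hold]
k=0: j=0 S=145.7900 intr=3.1600 cont=16.5771 V=16.5771[hold]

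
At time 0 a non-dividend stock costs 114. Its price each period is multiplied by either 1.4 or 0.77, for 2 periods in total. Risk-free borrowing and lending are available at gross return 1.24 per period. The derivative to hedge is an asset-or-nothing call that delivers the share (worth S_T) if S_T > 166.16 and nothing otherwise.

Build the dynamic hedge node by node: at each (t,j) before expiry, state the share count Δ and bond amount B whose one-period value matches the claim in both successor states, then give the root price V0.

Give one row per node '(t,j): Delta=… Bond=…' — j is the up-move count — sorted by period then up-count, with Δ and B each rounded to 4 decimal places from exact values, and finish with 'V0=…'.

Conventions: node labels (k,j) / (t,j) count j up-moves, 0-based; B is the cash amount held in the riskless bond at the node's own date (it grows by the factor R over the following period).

(0,0): Delta=1.8718 Bond=-132.5028
(1,0): Delta=0.0000 Bond=0.0000
(1,1): Delta=2.2222 Bond=-220.2366
V0=80.8783

Since d<R<u, set p* = (R−d)/(u−d) = 0.7460; price each node as the discounted p*-expectation of its children.
Payoffs at expiry: V(2,0)=0.0000, V(2,1)=0.0000, V(2,2)=223.4400
Node (1,0) S=87.7800: V=(p*·0.0000+(1−p*)·0.0000)/1.24=0.0000; Δ=(0.0000−0.0000)/(122.8920−67.5906)=0.0000; B=V−Δ·S=0.0000
Node (1,1) S=159.6000: V=(p*·223.4400+(1−p*)·0.0000)/1.24=134.4301; Δ=(223.4400−0.0000)/(223.4400−122.8920)=2.2222; B=V−Δ·S=-220.2366
Node (0,0) S=114.0000: V=(p*·134.4301+(1−p*)·0.0000)/1.24=80.8783; Δ=(134.4301−0.0000)/(159.6000−87.7800)=1.8718; B=V−Δ·S=-132.5028
Sanity check at the root: Δ(0,0)·S0 + B(0,0) reproduces V0 = 80.8783.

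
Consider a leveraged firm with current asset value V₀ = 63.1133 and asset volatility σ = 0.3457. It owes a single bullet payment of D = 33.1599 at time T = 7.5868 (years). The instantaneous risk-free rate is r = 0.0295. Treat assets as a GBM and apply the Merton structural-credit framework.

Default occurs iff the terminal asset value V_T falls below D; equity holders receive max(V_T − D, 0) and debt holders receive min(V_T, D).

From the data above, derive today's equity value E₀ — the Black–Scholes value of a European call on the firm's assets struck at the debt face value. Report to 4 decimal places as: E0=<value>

Apply the equity-as-call identities (strike 33.1599, horizon 7.5868 years):
d₁ = [ln(V₀/D) + (r + σ²/2)T] / (σ√T)
   = [ln(63.1133/33.1599) + (0.0295 + 0.5·0.3457²)·7.5868] / (0.3457·√7.5868)
   = [0.643590 + 0.677154] / 0.952201 = 1.387043
d₂ = d₁ − σ√T = 1.387043 − 0.952201 = 0.434842
N(d₁) = 0.917286,  N(d₂) = 0.668162,  e^(−rT) = 0.799467
E₀ = V₀·N(d₁) − D·e^(−rT)·N(d₂)
   = 63.1133·0.917286 − 33.1599·0.799467·0.668162 = 40.179813

E0=40.1798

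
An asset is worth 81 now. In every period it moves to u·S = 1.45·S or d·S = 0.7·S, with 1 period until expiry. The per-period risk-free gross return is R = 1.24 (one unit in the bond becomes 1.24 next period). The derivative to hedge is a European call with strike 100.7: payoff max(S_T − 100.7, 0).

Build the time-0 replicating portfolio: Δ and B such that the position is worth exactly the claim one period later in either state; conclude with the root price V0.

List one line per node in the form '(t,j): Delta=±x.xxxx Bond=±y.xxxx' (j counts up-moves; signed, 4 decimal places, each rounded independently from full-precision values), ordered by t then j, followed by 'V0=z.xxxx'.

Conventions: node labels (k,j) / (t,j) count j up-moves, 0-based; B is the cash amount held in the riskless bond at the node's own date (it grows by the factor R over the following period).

(0,0): Delta=0.2757 Bond=-12.6075
V0=9.7258

Risk-neutral probability p* = (R−d)/(u−d) = (1.24−0.7)/(1.45−0.7) = 0.7200.
Payoffs at expiry: V(1,0)=0.0000, V(1,1)=16.7500
(0,0): S=81.0000. Δ = (V_up−V_dn)/(S_up−S_dn) = (16.7500−0.0000)/(117.4500−56.7000) = 0.2757. V = [p*·16.7500 + (1−p*)·0.0000]/1.24 = 9.7258. B = V − Δ·S = -12.6075.
As a check, the time-0 holding Δ(0,0)·S0 + B(0,0) comes to 9.7258 — exactly V0.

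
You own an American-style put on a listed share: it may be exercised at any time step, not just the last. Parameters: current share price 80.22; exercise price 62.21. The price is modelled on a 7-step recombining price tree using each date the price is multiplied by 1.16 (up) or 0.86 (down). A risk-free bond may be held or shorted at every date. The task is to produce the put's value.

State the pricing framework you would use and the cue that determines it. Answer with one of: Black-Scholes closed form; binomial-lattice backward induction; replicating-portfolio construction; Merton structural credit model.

framework: binomial-lattice backward induction

Key observation: the defining feature is the embedded early-exercise option across 7 discrete dates on the spot-80.22 tree; pricing the strike-62.21 put means working backward with an exercise test at every node.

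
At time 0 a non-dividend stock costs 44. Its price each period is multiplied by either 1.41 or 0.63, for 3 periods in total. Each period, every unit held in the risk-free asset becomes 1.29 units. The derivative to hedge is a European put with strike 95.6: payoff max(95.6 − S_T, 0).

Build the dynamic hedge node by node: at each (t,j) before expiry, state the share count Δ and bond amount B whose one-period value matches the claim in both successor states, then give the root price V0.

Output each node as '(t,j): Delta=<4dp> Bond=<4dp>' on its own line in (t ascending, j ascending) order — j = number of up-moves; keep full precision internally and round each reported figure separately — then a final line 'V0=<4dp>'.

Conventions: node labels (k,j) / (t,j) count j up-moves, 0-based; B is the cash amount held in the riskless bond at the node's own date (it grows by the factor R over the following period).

Risk-neutral probability p* = (R−d)/(u−d) = (1.29−0.63)/(1.41−0.63) = 0.8462.
Terminal payoffs: V(3,0)=84.5979, V(3,1)=70.9763, V(3,2)=40.4899, V(3,3)=0.0000
Node (2,0) S=17.4636: V=(p*·70.9763+(1−p*)·84.5979)/1.29=56.6449; Δ=(70.9763−84.5979)/(24.6237−11.0021)=-1.0000; B=V−Δ·S=74.1085
Node (2,1) S=39.0852: V=(p*·40.4899+(1−p*)·70.9763)/1.29=35.0233; Δ=(40.4899−70.9763)/(55.1101−24.6237)=-1.0000; B=V−Δ·S=74.1085
Node (2,2) S=87.4764: V=(p*·0.0000+(1−p*)·40.4899)/1.29=4.8288; Δ=(0.0000−40.4899)/(123.3417−55.1101)=-0.5934; B=V−Δ·S=56.7389
Node (1,0) S=27.7200: V=(p*·35.0233+(1−p*)·56.6449)/1.29=29.7285; Δ=(35.0233−56.6449)/(39.0852−17.4636)=-1.0000; B=V−Δ·S=57.4485
Node (1,1) S=62.0400: V=(p*·4.8288+(1−p*)·35.0233)/1.29=7.3443; Δ=(4.8288−35.0233)/(87.4764−39.0852)=-0.6240; B=V−Δ·S=46.0552
Node (0,0) S=44.0000: V=(p*·7.3443+(1−p*)·29.7285)/1.29=8.3628; Δ=(7.3443−29.7285)/(62.0400−27.7200)=-0.6522; B=V−Δ·S=37.0605
As a check, the time-0 holding Δ(0,0)·S0 + B(0,0) comes to 8.3628 — exactly V0.

(0,0): Delta=-0.6522 Bond=37.0605
(1,0): Delta=-1.0000 Bond=57.4485
(1,1): Delta=-0.6240 Bond=46.0552
(2,0): Delta=-1.0000 Bond=74.1085
(2,1): Delta=-1.0000 Bond=74.1085
(2,2): Delta=-0.5934 Bond=56.7389
V0=8.3628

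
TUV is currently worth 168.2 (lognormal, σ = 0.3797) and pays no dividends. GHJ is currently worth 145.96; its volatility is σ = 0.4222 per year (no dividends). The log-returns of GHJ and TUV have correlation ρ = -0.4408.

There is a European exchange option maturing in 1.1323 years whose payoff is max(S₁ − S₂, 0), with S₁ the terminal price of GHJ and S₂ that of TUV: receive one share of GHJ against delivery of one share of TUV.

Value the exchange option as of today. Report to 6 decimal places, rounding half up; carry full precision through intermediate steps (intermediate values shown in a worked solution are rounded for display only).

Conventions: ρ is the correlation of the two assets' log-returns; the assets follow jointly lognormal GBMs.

exchange price = 34.126251

σ_eff = √(σ₁² + σ₂² − 2ρσ₁σ₂) = √(0.4222² + 0.3797² − 2·-0.4408·0.4222·0.3797) = 0.680995
d₁ = (ln(S₁/S₂) + (q₂ − q₁ + σ_eff²/2)T) / (σ_eff√T) = (ln(145.96/168.2) + (0.0 − 0.0 + 0.231877)·1.1323) / 0.724644 = 0.166610
d₂ = d₁ − σ_eff√T = 0.166610 − 0.724644 = -0.558033
N(d₁) = 0.566162,  N(d₂) = 0.288411
V = S₁·e^{−q₁T}·N(d₁) − S₂·e^{−q₂T}·N(d₂) = 82.636948 − 48.510697 = 34.126251
Key observation: r never enters — measured in units of TUV, the claim is a call on S₁/S₂ struck at 1, so only the dividend yields and σ_eff matter.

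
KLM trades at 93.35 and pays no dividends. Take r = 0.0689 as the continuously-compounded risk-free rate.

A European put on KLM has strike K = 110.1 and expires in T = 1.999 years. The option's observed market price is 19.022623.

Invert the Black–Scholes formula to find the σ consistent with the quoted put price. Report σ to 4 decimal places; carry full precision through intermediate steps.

sigma = 0.3347

At σ = 0.3347 the Black–Scholes value reproduces the quote:
σ√T = 0.3347·√1.999 = 0.473219
d₁ = (ln(S/K) + (r+σ²/2)T) / (σ√T) = (ln(93.35/110.1) + (0.0689+0.3347²/2)·1.999) / 0.473219 = (-0.165033 + 0.249699) / 0.473219 = 0.178915
d₂ = d₁ − σ√T = 0.178915 − 0.473219 = -0.294304
e^{−rT} = 0.871333
N(−d₁) = 0.429002,  N(−d₂) = 0.615737
V = K·e^{−rT}·N(−d₂) − S·N(−d₁) = 59.069978 − 40.047354 = 19.022623 (the quoted price), and the Black–Scholes price is strictly increasing in σ, so σ is unique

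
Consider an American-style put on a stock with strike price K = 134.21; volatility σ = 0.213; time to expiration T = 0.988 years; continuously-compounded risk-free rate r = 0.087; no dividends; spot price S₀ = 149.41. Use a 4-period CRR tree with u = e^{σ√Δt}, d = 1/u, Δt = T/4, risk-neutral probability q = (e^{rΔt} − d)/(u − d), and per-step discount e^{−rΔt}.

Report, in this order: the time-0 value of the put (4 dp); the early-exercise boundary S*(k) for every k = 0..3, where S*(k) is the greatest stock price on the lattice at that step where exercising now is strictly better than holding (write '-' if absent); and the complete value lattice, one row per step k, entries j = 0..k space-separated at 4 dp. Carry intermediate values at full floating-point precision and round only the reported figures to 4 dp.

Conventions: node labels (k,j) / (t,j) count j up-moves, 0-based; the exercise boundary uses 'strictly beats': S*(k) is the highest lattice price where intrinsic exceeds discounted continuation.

params: Δt=0.24700 u=1.11167 d=0.89955 q=0.57597 e^(-rΔt)=0.97874
t_4 payoffs: 36.3774 13.3085 0.0000 0.0000 0.0000
t_3: node(3,0) S=108.7571 payoff=25.4529 vs cont=22.5996 → 25.4529 [stop]  node(3,1) S=134.4020 payoff=0.0000 vs cont=5.5233 → 5.5233 [wait]  node(3,2) S=166.0939 payoff=0.0000 vs cont=0.0000 → 0.0000 [wait]  node(3,3) S=205.2588 payoff=0.0000 vs cont=0.0000 → 0.0000 [wait]  ⇒ S*(3)=108.7571
t_2: node(2,0) S=120.9015 payoff=13.3085 vs cont=13.6771 → 13.6771 [wait]  node(2,1) S=149.4100 payoff=0.0000 vs cont=2.2923 → 2.2923 [wait]  node(2,2) S=184.6408 payoff=0.0000 vs cont=0.0000 → 0.0000 [wait]  ⇒ S*(2)=-
t_1: node(1,0) S=134.4020 payoff=0.0000 vs cont=6.9685 → 6.9685 [wait]  node(1,1) S=166.0939 payoff=0.0000 vs cont=0.9513 → 0.9513 [wait]  ⇒ S*(1)=-
t_0: node(0,0) S=149.4100 payoff=0.0000 vs cont=3.4283 → 3.4283 [wait]  ⇒ S*(0)=-

price = 3.4283
boundary = - - - 108.7571
tree:
3.4283
6.9685 0.9513
13.6771 2.2923 0.0000
25.4529 5.5233 0.0000 0.0000
36.3774 13.3085 0.0000 0.0000 0.0000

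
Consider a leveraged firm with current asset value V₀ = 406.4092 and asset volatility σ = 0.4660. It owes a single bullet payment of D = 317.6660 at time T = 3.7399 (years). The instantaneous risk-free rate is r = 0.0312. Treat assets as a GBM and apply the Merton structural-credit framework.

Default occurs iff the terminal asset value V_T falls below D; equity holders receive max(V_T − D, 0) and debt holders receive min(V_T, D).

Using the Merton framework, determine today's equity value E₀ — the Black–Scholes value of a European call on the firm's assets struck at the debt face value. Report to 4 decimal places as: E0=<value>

E0=190.5081

Equity is a call on the firm's assets struck at D = 317.6660:
d₁ = [ln(V₀/D) + (r + σ²/2)T] / (σ√T)
   = [ln(406.4092/317.6660) + (0.0312 + 0.5·0.4660²)·3.7399] / (0.4660·√3.7399)
   = [0.246360 + 0.522756] / 0.901189 = 0.853446
d₂ = d₁ − σ√T = 0.853446 − 0.901189 = -0.047744
N(d₁) = 0.803294,  N(d₂) = 0.480960,  e^(−rT) = 0.889866
E₀ = V₀·N(d₁) − D·e^(−rT)·N(d₂)
   = 406.4092·0.803294 − 317.6660·0.889866·0.480960 = 190.508135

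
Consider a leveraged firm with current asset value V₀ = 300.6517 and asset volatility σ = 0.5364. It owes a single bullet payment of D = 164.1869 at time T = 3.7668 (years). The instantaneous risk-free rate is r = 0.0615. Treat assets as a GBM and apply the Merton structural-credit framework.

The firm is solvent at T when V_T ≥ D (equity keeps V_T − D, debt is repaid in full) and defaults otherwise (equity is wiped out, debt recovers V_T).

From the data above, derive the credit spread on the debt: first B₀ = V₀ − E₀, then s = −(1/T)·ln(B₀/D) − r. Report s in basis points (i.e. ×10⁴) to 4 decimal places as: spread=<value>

spread=509.0706

Equity is a call on the firm's assets struck at D = 164.1869:
d₁ = [ln(V₀/D) + (r + σ²/2)T] / (σ√T)
   = [ln(300.6517/164.1869) + (0.0615 + 0.5·0.5364²)·3.7668] / (0.5364·√3.7668)
   = [0.604947 + 0.773559] / 1.041058 = 1.324140
d₂ = d₁ − σ√T = 1.324140 − 1.041058 = 0.283081
N(d₁) = 0.907272,  N(d₂) = 0.611443,  e^(−rT) = 0.793217
E₀ = V₀·N(d₁) − D·e^(−rT)·N(d₂)
   = 300.6517·0.907272 − 164.1869·0.793217·0.611443 = 193.140987
B₀ = V₀ − E₀ = 300.6517 − 193.140987 = 107.510713
spread = −(1/T)·ln(B₀/D) − r = −(1/3.7668)·ln(107.510713/164.1869) − 0.0615 = 0.05090706
in basis points: 0.05090706 × 10⁴ = 509.0706 bp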